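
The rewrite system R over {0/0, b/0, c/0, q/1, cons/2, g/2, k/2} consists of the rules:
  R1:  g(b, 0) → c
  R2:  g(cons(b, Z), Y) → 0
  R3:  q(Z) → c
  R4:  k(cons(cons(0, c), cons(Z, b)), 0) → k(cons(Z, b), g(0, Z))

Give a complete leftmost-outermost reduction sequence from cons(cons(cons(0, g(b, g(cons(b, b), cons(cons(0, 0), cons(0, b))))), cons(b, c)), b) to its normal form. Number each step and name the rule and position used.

cons(cons(cons(0, c), cons(b, c)), b)

1. cons(cons(cons(0, g(b, g(cons(b, b), cons(cons(0, 0), cons(0, b))))), cons(b, c)), b)  →  cons(cons(cons(0, g(b, 0)), cons(b, c)), b)   [R2 at 1.1.2.2]
2. cons(cons(cons(0, g(b, 0)), cons(b, c)), b)  →  cons(cons(cons(0, c), cons(b, c)), b)   [R1 at 1.1.2]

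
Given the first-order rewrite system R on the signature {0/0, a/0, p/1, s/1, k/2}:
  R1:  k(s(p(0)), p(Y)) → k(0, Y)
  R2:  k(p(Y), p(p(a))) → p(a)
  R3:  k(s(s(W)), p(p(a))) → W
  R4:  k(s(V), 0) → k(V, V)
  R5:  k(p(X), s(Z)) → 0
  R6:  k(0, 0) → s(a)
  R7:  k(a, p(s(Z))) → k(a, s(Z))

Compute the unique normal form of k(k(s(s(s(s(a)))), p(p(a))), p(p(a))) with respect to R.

1. k(k(s(s(s(s(a)))), p(p(a))), p(p(a)))  →  k(s(s(a)), p(p(a)))   [R3 at 1]
2. k(s(s(a)), p(p(a)))  →  a   [R3 at ε]

a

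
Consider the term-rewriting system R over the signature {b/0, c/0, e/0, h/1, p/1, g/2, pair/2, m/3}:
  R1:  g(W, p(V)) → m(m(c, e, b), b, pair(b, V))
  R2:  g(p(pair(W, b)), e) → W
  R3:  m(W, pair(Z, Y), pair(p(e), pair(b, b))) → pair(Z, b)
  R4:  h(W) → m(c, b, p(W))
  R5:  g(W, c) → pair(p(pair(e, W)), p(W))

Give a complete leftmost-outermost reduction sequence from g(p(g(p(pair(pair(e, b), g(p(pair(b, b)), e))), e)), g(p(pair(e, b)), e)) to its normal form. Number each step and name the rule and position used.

1. g(p(g(p(pair(pair(e, b), g(p(pair(b, b)), e))), e)), g(p(pair(e, b)), e))  →  g(p(g(p(pair(pair(e, b), b)), e)), g(p(pair(e, b)), e))   [R2 at 1.1.1.1.2]
2. g(p(g(p(pair(pair(e, b), b)), e)), g(p(pair(e, b)), e))  →  g(p(pair(e, b)), g(p(pair(e, b)), e))   [R2 at 1.1]
3. g(p(pair(e, b)), g(p(pair(e, b)), e))  →  g(p(pair(e, b)), e)   [R2 at 2]
4. g(p(pair(e, b)), e)  →  e   [R2 at ε]

e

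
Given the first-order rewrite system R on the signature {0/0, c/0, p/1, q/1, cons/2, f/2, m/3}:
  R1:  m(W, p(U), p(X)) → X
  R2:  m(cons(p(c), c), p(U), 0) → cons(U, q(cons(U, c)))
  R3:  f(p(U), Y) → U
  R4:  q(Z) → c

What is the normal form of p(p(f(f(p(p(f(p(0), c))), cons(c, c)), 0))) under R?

1. p(p(f(f(p(p(f(p(0), c))), cons(c, c)), 0)))  →  p(p(f(p(f(p(0), c)), 0)))   [R3 at 1.1.1]
2. p(p(f(p(f(p(0), c)), 0)))  →  p(p(f(p(0), c)))   [R3 at 1.1]
3. p(p(f(p(0), c)))  →  p(p(0))   [R3 at 1.1]

p(p(0))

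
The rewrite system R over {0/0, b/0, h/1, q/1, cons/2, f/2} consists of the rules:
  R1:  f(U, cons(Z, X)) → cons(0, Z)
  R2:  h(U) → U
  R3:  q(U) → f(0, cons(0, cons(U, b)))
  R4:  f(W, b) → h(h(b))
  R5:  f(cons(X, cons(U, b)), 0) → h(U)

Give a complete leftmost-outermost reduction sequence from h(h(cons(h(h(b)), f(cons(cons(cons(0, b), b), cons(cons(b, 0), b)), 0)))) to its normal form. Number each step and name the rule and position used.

cons(b, cons(b, 0))

1. h(h(cons(h(h(b)), f(cons(cons(cons(0, b), b), cons(cons(b, 0), b)), 0))))  →  h(cons(h(h(b)), f(cons(cons(cons(0, b), b), cons(cons(b, 0), b)), 0)))   [R2 at ε]
2. h(cons(h(h(b)), f(cons(cons(cons(0, b), b), cons(cons(b, 0), b)), 0)))  →  cons(h(h(b)), f(cons(cons(cons(0, b), b), cons(cons(b, 0), b)), 0))   [R2 at ε]
3. cons(h(h(b)), f(cons(cons(cons(0, b), b), cons(cons(b, 0), b)), 0))  →  cons(h(b), f(cons(cons(cons(0, b), b), cons(cons(b, 0), b)), 0))   [R2 at 1]
4. cons(h(b), f(cons(cons(cons(0, b), b), cons(cons(b, 0), b)), 0))  →  cons(b, f(cons(cons(cons(0, b), b), cons(cons(b, 0), b)), 0))   [R2 at 1]
5. cons(b, f(cons(cons(cons(0, b), b), cons(cons(b, 0), b)), 0))  →  cons(b, h(cons(b, 0)))   [R5 at 2]
6. cons(b, h(cons(b, 0)))  →  cons(b, cons(b, 0))   [R2 at 2]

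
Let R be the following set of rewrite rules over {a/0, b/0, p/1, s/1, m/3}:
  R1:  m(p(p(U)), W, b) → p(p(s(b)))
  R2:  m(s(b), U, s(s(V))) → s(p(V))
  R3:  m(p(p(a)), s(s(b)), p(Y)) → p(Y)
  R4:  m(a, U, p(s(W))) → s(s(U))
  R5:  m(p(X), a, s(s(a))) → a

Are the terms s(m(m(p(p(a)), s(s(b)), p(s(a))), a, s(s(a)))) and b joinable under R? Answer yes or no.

no — NF(t₁) = s(a), NF(t₂) = b

Reduce t₁ = s(m(m(p(p(a)), s(s(b)), p(s(a))), a, s(s(a)))):
1. s(m(m(p(p(a)), s(s(b)), p(s(a))), a, s(s(a))))  →  s(m(p(s(a)), a, s(s(a))))   [R3 at 1.1]
2. s(m(p(s(a)), a, s(s(a))))  →  s(a)   [R5 at 1]

Reduce t₂ = b:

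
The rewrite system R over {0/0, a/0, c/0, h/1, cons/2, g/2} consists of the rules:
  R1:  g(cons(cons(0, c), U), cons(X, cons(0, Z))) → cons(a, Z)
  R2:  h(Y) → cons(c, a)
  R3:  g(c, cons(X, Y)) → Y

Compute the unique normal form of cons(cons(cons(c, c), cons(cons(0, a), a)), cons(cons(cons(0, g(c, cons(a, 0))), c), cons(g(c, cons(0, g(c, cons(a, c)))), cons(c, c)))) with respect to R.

1. cons(cons(cons(c, c), cons(cons(0, a), a)), cons(cons(cons(0, g(c, cons(a, 0))), c), cons(g(c, cons(0, g(c, cons(a, c)))), cons(c, c))))  →  cons(cons(cons(c, c), cons(cons(0, a), a)), cons(cons(cons(0, 0), c), cons(g(c, cons(0, g(c, cons(a, c)))), cons(c, c))))   [R3 at 2.1.1.2]
2. cons(cons(cons(c, c), cons(cons(0, a), a)), cons(cons(cons(0, 0), c), cons(g(c, cons(0, g(c, cons(a, c)))), cons(c, c))))  →  cons(cons(cons(c, c), cons(cons(0, a), a)), cons(cons(cons(0, 0), c), cons(g(c, cons(a, c)), cons(c, c))))   [R3 at 2.2.1]
3. cons(cons(cons(c, c), cons(cons(0, a), a)), cons(cons(cons(0, 0), c), cons(g(c, cons(a, c)), cons(c, c))))  →  cons(cons(cons(c, c), cons(cons(0, a), a)), cons(cons(cons(0, 0), c), cons(c, cons(c, c))))   [R3 at 2.2.1]

cons(cons(cons(c, c), cons(cons(0, a), a)), cons(cons(cons(0, 0), c), cons(c, cons(c, c))))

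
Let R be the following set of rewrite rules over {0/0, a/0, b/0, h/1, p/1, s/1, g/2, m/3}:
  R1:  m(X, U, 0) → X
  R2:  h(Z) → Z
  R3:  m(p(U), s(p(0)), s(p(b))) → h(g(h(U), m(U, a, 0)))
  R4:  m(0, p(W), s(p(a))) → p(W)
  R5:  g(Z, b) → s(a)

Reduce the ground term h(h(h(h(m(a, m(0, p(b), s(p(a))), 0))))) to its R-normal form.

1. h(h(h(h(m(a, m(0, p(b), s(p(a))), 0)))))  →  h(h(h(m(a, m(0, p(b), s(p(a))), 0))))   [R2 at ε]
2. h(h(h(m(a, m(0, p(b), s(p(a))), 0))))  →  h(h(m(a, m(0, p(b), s(p(a))), 0)))   [R2 at ε]
3. h(h(m(a, m(0, p(b), s(p(a))), 0)))  →  h(m(a, m(0, p(b), s(p(a))), 0))   [R2 at ε]
4. h(m(a, m(0, p(b), s(p(a))), 0))  →  m(a, m(0, p(b), s(p(a))), 0)   [R2 at ε]
5. m(a, m(0, p(b), s(p(a))), 0)  →  a   [R1 at ε]

a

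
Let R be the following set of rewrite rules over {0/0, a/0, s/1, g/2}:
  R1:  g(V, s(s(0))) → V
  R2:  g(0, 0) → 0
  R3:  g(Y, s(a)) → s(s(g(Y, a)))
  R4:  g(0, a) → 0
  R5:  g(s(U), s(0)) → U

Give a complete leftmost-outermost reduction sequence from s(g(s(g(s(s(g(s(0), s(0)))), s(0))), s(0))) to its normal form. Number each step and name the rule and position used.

s(s(0))

1. s(g(s(g(s(s(g(s(0), s(0)))), s(0))), s(0)))  →  s(g(s(s(g(s(0), s(0)))), s(0)))   [R5 at 1]
2. s(g(s(s(g(s(0), s(0)))), s(0)))  →  s(s(g(s(0), s(0))))   [R5 at 1]
3. s(s(g(s(0), s(0))))  →  s(s(0))   [R5 at 1.1]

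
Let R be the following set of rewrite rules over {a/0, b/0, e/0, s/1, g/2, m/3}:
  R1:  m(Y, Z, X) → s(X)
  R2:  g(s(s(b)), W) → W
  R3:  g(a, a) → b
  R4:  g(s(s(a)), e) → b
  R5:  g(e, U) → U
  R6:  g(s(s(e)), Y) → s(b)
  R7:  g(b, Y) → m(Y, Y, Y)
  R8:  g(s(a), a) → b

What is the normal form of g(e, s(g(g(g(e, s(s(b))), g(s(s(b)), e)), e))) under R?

s(e)

1. g(e, s(g(g(g(e, s(s(b))), g(s(s(b)), e)), e)))  →  s(g(g(g(e, s(s(b))), g(s(s(b)), e)), e))   [R5 at ε]
2. s(g(g(g(e, s(s(b))), g(s(s(b)), e)), e))  →  s(g(g(s(s(b)), g(s(s(b)), e)), e))   [R5 at 1.1.1]
3. s(g(g(s(s(b)), g(s(s(b)), e)), e))  →  s(g(g(s(s(b)), e), e))   [R2 at 1.1]
4. s(g(g(s(s(b)), e), e))  →  s(g(e, e))   [R2 at 1.1]
5. s(g(e, e))  →  s(e)   [R5 at 1]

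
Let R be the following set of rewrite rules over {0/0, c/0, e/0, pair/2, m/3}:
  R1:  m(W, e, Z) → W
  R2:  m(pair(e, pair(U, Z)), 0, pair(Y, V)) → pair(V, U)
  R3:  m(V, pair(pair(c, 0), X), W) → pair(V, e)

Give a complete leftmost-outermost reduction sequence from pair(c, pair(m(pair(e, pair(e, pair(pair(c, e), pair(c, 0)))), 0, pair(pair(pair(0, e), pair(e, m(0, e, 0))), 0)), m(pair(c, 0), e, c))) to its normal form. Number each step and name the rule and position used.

pair(c, pair(pair(0, e), pair(c, 0)))

1. pair(c, pair(m(pair(e, pair(e, pair(pair(c, e), pair(c, 0)))), 0, pair(pair(pair(0, e), pair(e, m(0, e, 0))), 0)), m(pair(c, 0), e, c)))  →  pair(c, pair(pair(0, e), m(pair(c, 0), e, c)))   [R2 at 2.1]
2. pair(c, pair(pair(0, e), m(pair(c, 0), e, c)))  →  pair(c, pair(pair(0, e), pair(c, 0)))   [R1 at 2.2]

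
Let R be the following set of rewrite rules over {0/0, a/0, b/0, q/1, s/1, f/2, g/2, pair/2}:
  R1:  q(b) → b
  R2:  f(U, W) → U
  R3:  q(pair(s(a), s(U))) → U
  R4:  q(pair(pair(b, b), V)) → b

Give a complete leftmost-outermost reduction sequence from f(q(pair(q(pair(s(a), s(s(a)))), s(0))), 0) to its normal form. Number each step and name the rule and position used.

1. f(q(pair(q(pair(s(a), s(s(a)))), s(0))), 0)  →  q(pair(q(pair(s(a), s(s(a)))), s(0)))   [R2 at ε]
2. q(pair(q(pair(s(a), s(s(a)))), s(0)))  →  q(pair(s(a), s(0)))   [R3 at 1.1]
3. q(pair(s(a), s(0)))  →  0   [R3 at ε]

0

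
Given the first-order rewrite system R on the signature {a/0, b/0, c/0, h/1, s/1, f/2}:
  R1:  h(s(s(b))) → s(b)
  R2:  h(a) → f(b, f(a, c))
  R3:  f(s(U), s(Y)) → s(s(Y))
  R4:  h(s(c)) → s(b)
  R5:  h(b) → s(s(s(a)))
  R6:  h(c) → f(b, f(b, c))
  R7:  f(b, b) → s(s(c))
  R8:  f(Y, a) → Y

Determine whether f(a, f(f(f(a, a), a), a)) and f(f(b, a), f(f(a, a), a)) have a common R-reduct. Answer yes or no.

no — NF(t₁) = a, NF(t₂) = b

Reduce t₁ = f(a, f(f(f(a, a), a), a)):
1. f(a, f(f(f(a, a), a), a))  →  f(a, f(f(a, a), a))   [R8 at 2]
2. f(a, f(f(a, a), a))  →  f(a, f(a, a))   [R8 at 2]
3. f(a, f(a, a))  →  f(a, a)   [R8 at 2]
4. f(a, a)  →  a   [R8 at ε]

Reduce t₂ = f(f(b, a), f(f(a, a), a)):
1. f(f(b, a), f(f(a, a), a))  →  f(b, f(f(a, a), a))   [R8 at 1]
2. f(b, f(f(a, a), a))  →  f(b, f(a, a))   [R8 at 2]
3. f(b, f(a, a))  →  f(b, a)   [R8 at 2]
4. f(b, a)  →  b   [R8 at ε]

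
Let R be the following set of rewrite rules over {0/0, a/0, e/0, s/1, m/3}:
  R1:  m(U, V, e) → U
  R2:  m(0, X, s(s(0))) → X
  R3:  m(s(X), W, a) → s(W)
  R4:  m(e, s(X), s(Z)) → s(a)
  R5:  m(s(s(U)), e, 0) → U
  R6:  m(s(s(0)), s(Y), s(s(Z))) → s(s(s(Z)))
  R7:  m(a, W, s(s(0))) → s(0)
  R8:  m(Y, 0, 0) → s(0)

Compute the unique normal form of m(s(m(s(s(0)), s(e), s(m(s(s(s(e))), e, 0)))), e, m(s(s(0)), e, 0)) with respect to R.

s(s(e))

1. m(s(m(s(s(0)), s(e), s(m(s(s(s(e))), e, 0)))), e, m(s(s(0)), e, 0))  →  m(s(m(s(s(0)), s(e), s(s(e)))), e, m(s(s(0)), e, 0))   [R5 at 1.1.3.1]
2. m(s(m(s(s(0)), s(e), s(s(e)))), e, m(s(s(0)), e, 0))  →  m(s(s(s(s(e)))), e, m(s(s(0)), e, 0))   [R6 at 1.1]
3. m(s(s(s(s(e)))), e, m(s(s(0)), e, 0))  →  m(s(s(s(s(e)))), e, 0)   [R5 at 3]
4. m(s(s(s(s(e)))), e, 0)  →  s(s(e))   [R5 at ε]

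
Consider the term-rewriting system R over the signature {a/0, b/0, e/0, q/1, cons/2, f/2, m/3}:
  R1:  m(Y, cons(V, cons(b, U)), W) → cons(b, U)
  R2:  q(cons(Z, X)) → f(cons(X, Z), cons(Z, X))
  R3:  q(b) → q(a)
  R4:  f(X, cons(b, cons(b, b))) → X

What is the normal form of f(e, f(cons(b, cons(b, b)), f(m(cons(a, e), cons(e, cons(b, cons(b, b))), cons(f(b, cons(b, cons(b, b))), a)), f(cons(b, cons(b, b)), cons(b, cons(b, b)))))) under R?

1. f(e, f(cons(b, cons(b, b)), f(m(cons(a, e), cons(e, cons(b, cons(b, b))), cons(f(b, cons(b, cons(b, b))), a)), f(cons(b, cons(b, b)), cons(b, cons(b, b))))))  →  f(e, f(cons(b, cons(b, b)), f(cons(b, cons(b, b)), f(cons(b, cons(b, b)), cons(b, cons(b, b))))))   [R1 at 2.2.1]
2. f(e, f(cons(b, cons(b, b)), f(cons(b, cons(b, b)), f(cons(b, cons(b, b)), cons(b, cons(b, b))))))  →  f(e, f(cons(b, cons(b, b)), f(cons(b, cons(b, b)), cons(b, cons(b, b)))))   [R4 at 2.2.2]
3. f(e, f(cons(b, cons(b, b)), f(cons(b, cons(b, b)), cons(b, cons(b, b)))))  →  f(e, f(cons(b, cons(b, b)), cons(b, cons(b, b))))   [R4 at 2.2]
4. f(e, f(cons(b, cons(b, b)), cons(b, cons(b, b))))  →  f(e, cons(b, cons(b, b)))   [R4 at 2]
5. f(e, cons(b, cons(b, b)))  →  e   [R4 at ε]

e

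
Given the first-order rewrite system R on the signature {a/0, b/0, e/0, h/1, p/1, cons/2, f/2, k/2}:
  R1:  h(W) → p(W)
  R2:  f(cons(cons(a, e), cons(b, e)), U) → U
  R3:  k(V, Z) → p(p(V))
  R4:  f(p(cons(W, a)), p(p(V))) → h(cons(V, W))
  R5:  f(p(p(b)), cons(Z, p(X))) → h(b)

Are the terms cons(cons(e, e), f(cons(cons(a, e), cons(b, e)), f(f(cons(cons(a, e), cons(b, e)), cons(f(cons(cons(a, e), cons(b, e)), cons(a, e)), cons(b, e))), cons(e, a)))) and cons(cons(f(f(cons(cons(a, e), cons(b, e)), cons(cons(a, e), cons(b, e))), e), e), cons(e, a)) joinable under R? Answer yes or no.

Reduce t₁ = cons(cons(e, e), f(cons(cons(a, e), cons(b, e)), f(f(cons(cons(a, e), cons(b, e)), cons(f(cons(cons(a, e), cons(b, e)), cons(a, e)), cons(b, e))), cons(e, a)))):
1. cons(cons(e, e), f(cons(cons(a, e), cons(b, e)), f(f(cons(cons(a, e), cons(b, e)), cons(f(cons(cons(a, e), cons(b, e)), cons(a, e)), cons(b, e))), cons(e, a))))  →  cons(cons(e, e), f(f(cons(cons(a, e), cons(b, e)), cons(f(cons(cons(a, e), cons(b, e)), cons(a, e)), cons(b, e))), cons(e, a)))   [R2 at 2]
2. cons(cons(e, e), f(f(cons(cons(a, e), cons(b, e)), cons(f(cons(cons(a, e), cons(b, e)), cons(a, e)), cons(b, e))), cons(e, a)))  →  cons(cons(e, e), f(cons(f(cons(cons(a, e), cons(b, e)), cons(a, e)), cons(b, e)), cons(e, a)))   [R2 at 2.1]
3. cons(cons(e, e), f(cons(f(cons(cons(a, e), cons(b, e)), cons(a, e)), cons(b, e)), cons(e, a)))  →  cons(cons(e, e), f(cons(cons(a, e), cons(b, e)), cons(e, a)))   [R2 at 2.1.1]
4. cons(cons(e, e), f(cons(cons(a, e), cons(b, e)), cons(e, a)))  →  cons(cons(e, e), cons(e, a))   [R2 at 2]

Reduce t₂ = cons(cons(f(f(cons(cons(a, e), cons(b, e)), cons(cons(a, e), cons(b, e))), e), e), cons(e, a)):
1. cons(cons(f(f(cons(cons(a, e), cons(b, e)), cons(cons(a, e), cons(b, e))), e), e), cons(e, a))  →  cons(cons(f(cons(cons(a, e), cons(b, e)), e), e), cons(e, a))   [R2 at 1.1.1]
2. cons(cons(f(cons(cons(a, e), cons(b, e)), e), e), cons(e, a))  →  cons(cons(e, e), cons(e, a))   [R2 at 1.1]

yes — NF(t₁) = cons(cons(e, e), cons(e, a)), NF(t₂) = cons(cons(e, e), cons(e, a))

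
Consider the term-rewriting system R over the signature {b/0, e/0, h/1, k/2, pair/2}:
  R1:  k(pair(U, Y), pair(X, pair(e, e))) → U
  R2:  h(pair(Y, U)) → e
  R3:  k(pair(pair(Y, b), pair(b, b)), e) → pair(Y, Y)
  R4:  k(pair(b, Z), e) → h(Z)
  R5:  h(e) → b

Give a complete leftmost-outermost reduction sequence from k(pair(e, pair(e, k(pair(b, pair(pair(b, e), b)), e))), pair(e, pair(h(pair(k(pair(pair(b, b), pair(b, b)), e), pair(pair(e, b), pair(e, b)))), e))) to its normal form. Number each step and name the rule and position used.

e

1. k(pair(e, pair(e, k(pair(b, pair(pair(b, e), b)), e))), pair(e, pair(h(pair(k(pair(pair(b, b), pair(b, b)), e), pair(pair(e, b), pair(e, b)))), e)))  →  k(pair(e, pair(e, h(pair(pair(b, e), b)))), pair(e, pair(h(pair(k(pair(pair(b, b), pair(b, b)), e), pair(pair(e, b), pair(e, b)))), e)))   [R4 at 1.2.2]
2. k(pair(e, pair(e, h(pair(pair(b, e), b)))), pair(e, pair(h(pair(k(pair(pair(b, b), pair(b, b)), e), pair(pair(e, b), pair(e, b)))), e)))  →  k(pair(e, pair(e, e)), pair(e, pair(h(pair(k(pair(pair(b, b), pair(b, b)), e), pair(pair(e, b), pair(e, b)))), e)))   [R2 at 1.2.2]
3. k(pair(e, pair(e, e)), pair(e, pair(h(pair(k(pair(pair(b, b), pair(b, b)), e), pair(pair(e, b), pair(e, b)))), e)))  →  k(pair(e, pair(e, e)), pair(e, pair(e, e)))   [R2 at 2.2.1]
4. k(pair(e, pair(e, e)), pair(e, pair(e, e)))  →  e   [R1 at ε]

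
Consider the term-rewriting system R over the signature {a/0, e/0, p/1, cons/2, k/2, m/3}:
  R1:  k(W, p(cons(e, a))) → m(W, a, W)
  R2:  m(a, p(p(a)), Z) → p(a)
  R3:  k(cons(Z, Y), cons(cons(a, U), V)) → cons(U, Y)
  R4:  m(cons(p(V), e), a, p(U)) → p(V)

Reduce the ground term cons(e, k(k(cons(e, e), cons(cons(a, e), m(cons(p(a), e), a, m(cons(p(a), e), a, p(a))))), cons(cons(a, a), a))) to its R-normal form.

1. cons(e, k(k(cons(e, e), cons(cons(a, e), m(cons(p(a), e), a, m(cons(p(a), e), a, p(a))))), cons(cons(a, a), a)))  →  cons(e, k(cons(e, e), cons(cons(a, a), a)))   [R3 at 2.1]
2. cons(e, k(cons(e, e), cons(cons(a, a), a)))  →  cons(e, cons(a, e))   [R3 at 2]

cons(e, cons(a, e))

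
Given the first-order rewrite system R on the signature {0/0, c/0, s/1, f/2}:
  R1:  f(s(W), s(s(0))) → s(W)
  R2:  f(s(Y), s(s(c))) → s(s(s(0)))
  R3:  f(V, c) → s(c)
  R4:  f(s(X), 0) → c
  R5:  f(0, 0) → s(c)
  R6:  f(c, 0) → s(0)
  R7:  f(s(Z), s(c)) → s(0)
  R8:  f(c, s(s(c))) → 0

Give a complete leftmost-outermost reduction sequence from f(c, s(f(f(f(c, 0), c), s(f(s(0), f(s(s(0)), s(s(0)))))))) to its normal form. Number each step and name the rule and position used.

0

1. f(c, s(f(f(f(c, 0), c), s(f(s(0), f(s(s(0)), s(s(0))))))))  →  f(c, s(f(s(c), s(f(s(0), f(s(s(0)), s(s(0))))))))   [R3 at 2.1.1]
2. f(c, s(f(s(c), s(f(s(0), f(s(s(0)), s(s(0))))))))  →  f(c, s(f(s(c), s(f(s(0), s(s(0)))))))   [R1 at 2.1.2.1.2]
3. f(c, s(f(s(c), s(f(s(0), s(s(0)))))))  →  f(c, s(f(s(c), s(s(0)))))   [R1 at 2.1.2.1]
4. f(c, s(f(s(c), s(s(0)))))  →  f(c, s(s(c)))   [R1 at 2.1]
5. f(c, s(s(c)))  →  0   [R8 at ε]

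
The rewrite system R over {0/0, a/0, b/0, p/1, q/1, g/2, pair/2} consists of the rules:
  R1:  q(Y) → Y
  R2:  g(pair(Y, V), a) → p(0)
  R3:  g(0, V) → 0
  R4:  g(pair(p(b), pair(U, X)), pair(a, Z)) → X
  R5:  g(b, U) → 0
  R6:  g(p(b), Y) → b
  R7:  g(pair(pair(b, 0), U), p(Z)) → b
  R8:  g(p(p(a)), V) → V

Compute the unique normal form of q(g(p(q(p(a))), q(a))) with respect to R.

a

1. q(g(p(q(p(a))), q(a)))  →  g(p(q(p(a))), q(a))   [R1 at ε]
2. g(p(q(p(a))), q(a))  →  g(p(p(a)), q(a))   [R1 at 1.1]
3. g(p(p(a)), q(a))  →  q(a)   [R8 at ε]
4. q(a)  →  a   [R1 at ε]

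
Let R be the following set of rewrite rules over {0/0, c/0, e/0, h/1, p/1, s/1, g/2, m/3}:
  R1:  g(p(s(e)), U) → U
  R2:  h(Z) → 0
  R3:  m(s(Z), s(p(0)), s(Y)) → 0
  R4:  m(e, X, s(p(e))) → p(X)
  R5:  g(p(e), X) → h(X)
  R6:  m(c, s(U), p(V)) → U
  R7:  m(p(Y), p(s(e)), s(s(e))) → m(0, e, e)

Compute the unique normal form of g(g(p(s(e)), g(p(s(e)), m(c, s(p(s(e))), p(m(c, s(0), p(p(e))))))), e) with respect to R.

e

1. g(g(p(s(e)), g(p(s(e)), m(c, s(p(s(e))), p(m(c, s(0), p(p(e))))))), e)  →  g(g(p(s(e)), m(c, s(p(s(e))), p(m(c, s(0), p(p(e)))))), e)   [R1 at 1]
2. g(g(p(s(e)), m(c, s(p(s(e))), p(m(c, s(0), p(p(e)))))), e)  →  g(m(c, s(p(s(e))), p(m(c, s(0), p(p(e))))), e)   [R1 at 1]
3. g(m(c, s(p(s(e))), p(m(c, s(0), p(p(e))))), e)  →  g(p(s(e)), e)   [R6 at 1]
4. g(p(s(e)), e)  →  e   [R1 at ε]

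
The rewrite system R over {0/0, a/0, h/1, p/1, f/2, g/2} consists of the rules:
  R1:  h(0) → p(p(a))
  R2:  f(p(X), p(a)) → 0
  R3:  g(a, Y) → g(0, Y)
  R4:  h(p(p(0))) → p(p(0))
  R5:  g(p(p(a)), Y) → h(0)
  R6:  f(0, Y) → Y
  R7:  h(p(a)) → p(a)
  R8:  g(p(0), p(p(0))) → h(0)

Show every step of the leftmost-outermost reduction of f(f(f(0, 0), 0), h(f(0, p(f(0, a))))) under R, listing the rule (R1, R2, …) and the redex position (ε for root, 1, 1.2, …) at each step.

1. f(f(f(0, 0), 0), h(f(0, p(f(0, a)))))  →  f(f(0, 0), h(f(0, p(f(0, a)))))   [R6 at 1.1]
2. f(f(0, 0), h(f(0, p(f(0, a)))))  →  f(0, h(f(0, p(f(0, a)))))   [R6 at 1]
3. f(0, h(f(0, p(f(0, a)))))  →  h(f(0, p(f(0, a))))   [R6 at ε]
4. h(f(0, p(f(0, a))))  →  h(p(f(0, a)))   [R6 at 1]
5. h(p(f(0, a)))  →  h(p(a))   [R6 at 1.1]
6. h(p(a))  →  p(a)   [R7 at ε]

p(a)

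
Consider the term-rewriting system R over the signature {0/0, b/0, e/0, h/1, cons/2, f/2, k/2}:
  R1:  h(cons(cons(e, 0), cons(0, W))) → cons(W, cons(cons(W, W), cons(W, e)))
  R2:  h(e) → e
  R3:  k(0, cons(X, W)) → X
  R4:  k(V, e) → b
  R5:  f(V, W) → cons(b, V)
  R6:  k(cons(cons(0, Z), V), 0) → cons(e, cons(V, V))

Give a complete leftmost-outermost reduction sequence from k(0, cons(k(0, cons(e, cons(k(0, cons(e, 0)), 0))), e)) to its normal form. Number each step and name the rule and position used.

e

1. k(0, cons(k(0, cons(e, cons(k(0, cons(e, 0)), 0))), e))  →  k(0, cons(e, cons(k(0, cons(e, 0)), 0)))   [R3 at ε]
2. k(0, cons(e, cons(k(0, cons(e, 0)), 0)))  →  e   [R3 at ε]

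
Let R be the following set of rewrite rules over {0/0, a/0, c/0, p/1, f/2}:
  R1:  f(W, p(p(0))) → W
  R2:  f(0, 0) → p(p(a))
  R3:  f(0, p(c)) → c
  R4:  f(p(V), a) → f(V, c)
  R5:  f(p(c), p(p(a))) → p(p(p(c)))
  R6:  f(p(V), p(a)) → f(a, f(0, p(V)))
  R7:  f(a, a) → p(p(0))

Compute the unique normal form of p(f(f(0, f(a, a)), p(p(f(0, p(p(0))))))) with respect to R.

1. p(f(f(0, f(a, a)), p(p(f(0, p(p(0)))))))  →  p(f(f(0, p(p(0))), p(p(f(0, p(p(0)))))))   [R7 at 1.1.2]
2. p(f(f(0, p(p(0))), p(p(f(0, p(p(0)))))))  →  p(f(0, p(p(f(0, p(p(0)))))))   [R1 at 1.1]
3. p(f(0, p(p(f(0, p(p(0)))))))  →  p(f(0, p(p(0))))   [R1 at 1.2.1.1]
4. p(f(0, p(p(0))))  →  p(0)   [R1 at 1]

p(0)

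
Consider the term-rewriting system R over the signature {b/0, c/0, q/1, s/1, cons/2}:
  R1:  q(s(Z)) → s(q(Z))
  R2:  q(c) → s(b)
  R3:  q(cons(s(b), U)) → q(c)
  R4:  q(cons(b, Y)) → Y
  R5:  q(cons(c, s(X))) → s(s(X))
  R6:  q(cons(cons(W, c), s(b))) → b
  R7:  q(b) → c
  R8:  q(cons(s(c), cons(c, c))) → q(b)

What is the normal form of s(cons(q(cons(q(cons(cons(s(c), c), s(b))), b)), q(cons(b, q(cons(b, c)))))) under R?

s(cons(b, c))

1. s(cons(q(cons(q(cons(cons(s(c), c), s(b))), b)), q(cons(b, q(cons(b, c))))))  →  s(cons(q(cons(b, b)), q(cons(b, q(cons(b, c))))))   [R6 at 1.1.1.1]
2. s(cons(q(cons(b, b)), q(cons(b, q(cons(b, c))))))  →  s(cons(b, q(cons(b, q(cons(b, c))))))   [R4 at 1.1]
3. s(cons(b, q(cons(b, q(cons(b, c))))))  →  s(cons(b, q(cons(b, c))))   [R4 at 1.2]
4. s(cons(b, q(cons(b, c))))  →  s(cons(b, c))   [R4 at 1.2]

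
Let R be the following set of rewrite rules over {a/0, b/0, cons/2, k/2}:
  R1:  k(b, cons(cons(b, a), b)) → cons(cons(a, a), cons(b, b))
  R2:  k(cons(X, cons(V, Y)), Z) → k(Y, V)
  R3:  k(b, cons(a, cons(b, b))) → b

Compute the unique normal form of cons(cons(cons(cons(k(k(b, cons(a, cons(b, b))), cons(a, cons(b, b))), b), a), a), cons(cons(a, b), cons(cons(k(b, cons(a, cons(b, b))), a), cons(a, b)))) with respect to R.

cons(cons(cons(cons(b, b), a), a), cons(cons(a, b), cons(cons(b, a), cons(a, b))))

1. cons(cons(cons(cons(k(k(b, cons(a, cons(b, b))), cons(a, cons(b, b))), b), a), a), cons(cons(a, b), cons(cons(k(b, cons(a, cons(b, b))), a), cons(a, b))))  →  cons(cons(cons(cons(k(b, cons(a, cons(b, b))), b), a), a), cons(cons(a, b), cons(cons(k(b, cons(a, cons(b, b))), a), cons(a, b))))   [R3 at 1.1.1.1.1]
2. cons(cons(cons(cons(k(b, cons(a, cons(b, b))), b), a), a), cons(cons(a, b), cons(cons(k(b, cons(a, cons(b, b))), a), cons(a, b))))  →  cons(cons(cons(cons(b, b), a), a), cons(cons(a, b), cons(cons(k(b, cons(a, cons(b, b))), a), cons(a, b))))   [R3 at 1.1.1.1]
3. cons(cons(cons(cons(b, b), a), a), cons(cons(a, b), cons(cons(k(b, cons(a, cons(b, b))), a), cons(a, b))))  →  cons(cons(cons(cons(b, b), a), a), cons(cons(a, b), cons(cons(b, a), cons(a, b))))   [R3 at 2.2.1.1]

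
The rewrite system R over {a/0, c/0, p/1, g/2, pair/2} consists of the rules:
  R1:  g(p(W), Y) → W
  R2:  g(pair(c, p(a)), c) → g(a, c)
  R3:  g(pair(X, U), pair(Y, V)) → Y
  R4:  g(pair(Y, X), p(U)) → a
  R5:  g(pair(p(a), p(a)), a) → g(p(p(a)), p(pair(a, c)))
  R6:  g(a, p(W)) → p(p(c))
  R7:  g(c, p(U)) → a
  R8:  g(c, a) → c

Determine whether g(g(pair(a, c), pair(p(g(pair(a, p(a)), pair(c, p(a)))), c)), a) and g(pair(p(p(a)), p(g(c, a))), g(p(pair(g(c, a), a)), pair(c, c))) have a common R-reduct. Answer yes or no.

Reduce t₁ = g(g(pair(a, c), pair(p(g(pair(a, p(a)), pair(c, p(a)))), c)), a):
1. g(g(pair(a, c), pair(p(g(pair(a, p(a)), pair(c, p(a)))), c)), a)  →  g(p(g(pair(a, p(a)), pair(c, p(a)))), a)   [R3 at 1]
2. g(p(g(pair(a, p(a)), pair(c, p(a)))), a)  →  g(pair(a, p(a)), pair(c, p(a)))   [R1 at ε]
3. g(pair(a, p(a)), pair(c, p(a)))  →  c   [R3 at ε]

Reduce t₂ = g(pair(p(p(a)), p(g(c, a))), g(p(pair(g(c, a), a)), pair(c, c))):
1. g(pair(p(p(a)), p(g(c, a))), g(p(pair(g(c, a), a)), pair(c, c)))  →  g(pair(p(p(a)), p(c)), g(p(pair(g(c, a), a)), pair(c, c)))   [R8 at 1.2.1]
2. g(pair(p(p(a)), p(c)), g(p(pair(g(c, a), a)), pair(c, c)))  →  g(pair(p(p(a)), p(c)), pair(g(c, a), a))   [R1 at 2]
3. g(pair(p(p(a)), p(c)), pair(g(c, a), a))  →  g(c, a)   [R3 at ε]
4. g(c, a)  →  c   [R8 at ε]

yes — NF(t₁) = c, NF(t₂) = c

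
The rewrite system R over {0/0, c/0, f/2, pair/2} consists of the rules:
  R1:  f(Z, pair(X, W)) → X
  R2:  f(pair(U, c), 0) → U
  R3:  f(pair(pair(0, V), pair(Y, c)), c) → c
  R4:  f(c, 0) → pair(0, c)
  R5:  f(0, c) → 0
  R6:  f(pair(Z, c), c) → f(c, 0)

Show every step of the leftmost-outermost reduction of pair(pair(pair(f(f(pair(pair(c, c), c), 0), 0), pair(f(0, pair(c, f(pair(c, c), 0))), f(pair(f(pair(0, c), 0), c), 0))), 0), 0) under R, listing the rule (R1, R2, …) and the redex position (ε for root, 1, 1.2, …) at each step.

1. pair(pair(pair(f(f(pair(pair(c, c), c), 0), 0), pair(f(0, pair(c, f(pair(c, c), 0))), f(pair(f(pair(0, c), 0), c), 0))), 0), 0)  →  pair(pair(pair(f(pair(c, c), 0), pair(f(0, pair(c, f(pair(c, c), 0))), f(pair(f(pair(0, c), 0), c), 0))), 0), 0)   [R2 at 1.1.1.1]
2. pair(pair(pair(f(pair(c, c), 0), pair(f(0, pair(c, f(pair(c, c), 0))), f(pair(f(pair(0, c), 0), c), 0))), 0), 0)  →  pair(pair(pair(c, pair(f(0, pair(c, f(pair(c, c), 0))), f(pair(f(pair(0, c), 0), c), 0))), 0), 0)   [R2 at 1.1.1]
3. pair(pair(pair(c, pair(f(0, pair(c, f(pair(c, c), 0))), f(pair(f(pair(0, c), 0), c), 0))), 0), 0)  →  pair(pair(pair(c, pair(c, f(pair(f(pair(0, c), 0), c), 0))), 0), 0)   [R1 at 1.1.2.1]
4. pair(pair(pair(c, pair(c, f(pair(f(pair(0, c), 0), c), 0))), 0), 0)  →  pair(pair(pair(c, pair(c, f(pair(0, c), 0))), 0), 0)   [R2 at 1.1.2.2]
5. pair(pair(pair(c, pair(c, f(pair(0, c), 0))), 0), 0)  →  pair(pair(pair(c, pair(c, 0)), 0), 0)   [R2 at 1.1.2.2]

pair(pair(pair(c, pair(c, 0)), 0), 0)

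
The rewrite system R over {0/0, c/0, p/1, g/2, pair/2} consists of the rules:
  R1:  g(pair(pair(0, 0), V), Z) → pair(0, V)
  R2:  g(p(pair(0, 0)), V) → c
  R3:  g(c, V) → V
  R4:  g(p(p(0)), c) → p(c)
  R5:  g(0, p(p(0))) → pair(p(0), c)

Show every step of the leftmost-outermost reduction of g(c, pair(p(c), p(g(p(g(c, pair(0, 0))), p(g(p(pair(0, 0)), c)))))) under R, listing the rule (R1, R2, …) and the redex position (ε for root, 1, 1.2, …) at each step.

1. g(c, pair(p(c), p(g(p(g(c, pair(0, 0))), p(g(p(pair(0, 0)), c))))))  →  pair(p(c), p(g(p(g(c, pair(0, 0))), p(g(p(pair(0, 0)), c)))))   [R3 at ε]
2. pair(p(c), p(g(p(g(c, pair(0, 0))), p(g(p(pair(0, 0)), c)))))  →  pair(p(c), p(g(p(pair(0, 0)), p(g(p(pair(0, 0)), c)))))   [R3 at 2.1.1.1]
3. pair(p(c), p(g(p(pair(0, 0)), p(g(p(pair(0, 0)), c)))))  →  pair(p(c), p(c))   [R2 at 2.1]

pair(p(c), p(c))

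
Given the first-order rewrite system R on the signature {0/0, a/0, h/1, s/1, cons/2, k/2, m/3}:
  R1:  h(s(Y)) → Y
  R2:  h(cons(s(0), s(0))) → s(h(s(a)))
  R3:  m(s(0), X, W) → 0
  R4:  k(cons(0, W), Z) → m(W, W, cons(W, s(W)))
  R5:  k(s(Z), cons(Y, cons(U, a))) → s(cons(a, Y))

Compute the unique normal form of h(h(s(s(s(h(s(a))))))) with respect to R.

1. h(h(s(s(s(h(s(a)))))))  →  h(s(s(h(s(a)))))   [R1 at 1]
2. h(s(s(h(s(a)))))  →  s(h(s(a)))   [R1 at ε]
3. s(h(s(a)))  →  s(a)   [R1 at 1]

s(a)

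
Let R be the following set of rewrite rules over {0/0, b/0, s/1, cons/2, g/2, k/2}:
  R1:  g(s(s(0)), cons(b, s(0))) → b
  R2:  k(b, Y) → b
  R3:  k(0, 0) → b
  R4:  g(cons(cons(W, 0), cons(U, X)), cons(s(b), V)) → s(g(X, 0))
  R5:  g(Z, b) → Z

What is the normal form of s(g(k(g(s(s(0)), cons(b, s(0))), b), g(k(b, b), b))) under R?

s(b)

1. s(g(k(g(s(s(0)), cons(b, s(0))), b), g(k(b, b), b)))  →  s(g(k(b, b), g(k(b, b), b)))   [R1 at 1.1.1]
2. s(g(k(b, b), g(k(b, b), b)))  →  s(g(b, g(k(b, b), b)))   [R2 at 1.1]
3. s(g(b, g(k(b, b), b)))  →  s(g(b, k(b, b)))   [R5 at 1.2]
4. s(g(b, k(b, b)))  →  s(g(b, b))   [R2 at 1.2]
5. s(g(b, b))  →  s(b)   [R5 at 1]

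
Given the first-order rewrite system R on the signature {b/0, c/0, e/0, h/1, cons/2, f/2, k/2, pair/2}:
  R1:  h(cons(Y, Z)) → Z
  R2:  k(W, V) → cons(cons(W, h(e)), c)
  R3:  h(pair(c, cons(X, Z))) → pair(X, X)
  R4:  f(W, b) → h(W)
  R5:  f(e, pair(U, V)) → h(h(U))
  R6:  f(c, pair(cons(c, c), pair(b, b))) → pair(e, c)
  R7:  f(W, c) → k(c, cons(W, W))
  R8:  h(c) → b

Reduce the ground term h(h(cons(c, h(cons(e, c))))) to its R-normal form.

1. h(h(cons(c, h(cons(e, c)))))  →  h(h(cons(e, c)))   [R1 at 1]
2. h(h(cons(e, c)))  →  h(c)   [R1 at 1]
3. h(c)  →  b   [R8 at ε]

b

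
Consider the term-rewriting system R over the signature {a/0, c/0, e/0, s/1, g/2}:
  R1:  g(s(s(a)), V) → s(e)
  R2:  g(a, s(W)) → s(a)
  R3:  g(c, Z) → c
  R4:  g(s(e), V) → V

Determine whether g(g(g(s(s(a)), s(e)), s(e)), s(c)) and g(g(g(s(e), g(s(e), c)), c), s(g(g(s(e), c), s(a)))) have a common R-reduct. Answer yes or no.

Reduce t₁ = g(g(g(s(s(a)), s(e)), s(e)), s(c)):
1. g(g(g(s(s(a)), s(e)), s(e)), s(c))  →  g(g(s(e), s(e)), s(c))   [R1 at 1.1]
2. g(g(s(e), s(e)), s(c))  →  g(s(e), s(c))   [R4 at 1]
3. g(s(e), s(c))  →  s(c)   [R4 at ε]

Reduce t₂ = g(g(g(s(e), g(s(e), c)), c), s(g(g(s(e), c), s(a)))):
1. g(g(g(s(e), g(s(e), c)), c), s(g(g(s(e), c), s(a))))  →  g(g(g(s(e), c), c), s(g(g(s(e), c), s(a))))   [R4 at 1.1]
2. g(g(g(s(e), c), c), s(g(g(s(e), c), s(a))))  →  g(g(c, c), s(g(g(s(e), c), s(a))))   [R4 at 1.1]
3. g(g(c, c), s(g(g(s(e), c), s(a))))  →  g(c, s(g(g(s(e), c), s(a))))   [R3 at 1]
4. g(c, s(g(g(s(e), c), s(a))))  →  c   [R3 at ε]

no — NF(t₁) = s(c), NF(t₂) = c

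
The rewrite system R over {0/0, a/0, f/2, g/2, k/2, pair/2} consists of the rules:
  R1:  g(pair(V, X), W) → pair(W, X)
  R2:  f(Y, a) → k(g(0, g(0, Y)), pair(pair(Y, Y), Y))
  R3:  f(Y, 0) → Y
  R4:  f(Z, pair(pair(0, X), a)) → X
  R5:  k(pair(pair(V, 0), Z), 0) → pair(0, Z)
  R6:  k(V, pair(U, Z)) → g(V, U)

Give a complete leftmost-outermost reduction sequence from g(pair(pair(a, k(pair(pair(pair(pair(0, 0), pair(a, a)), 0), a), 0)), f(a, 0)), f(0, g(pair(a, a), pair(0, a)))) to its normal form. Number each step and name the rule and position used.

pair(a, a)

1. g(pair(pair(a, k(pair(pair(pair(pair(0, 0), pair(a, a)), 0), a), 0)), f(a, 0)), f(0, g(pair(a, a), pair(0, a))))  →  pair(f(0, g(pair(a, a), pair(0, a))), f(a, 0))   [R1 at ε]
2. pair(f(0, g(pair(a, a), pair(0, a))), f(a, 0))  →  pair(f(0, pair(pair(0, a), a)), f(a, 0))   [R1 at 1.2]
3. pair(f(0, pair(pair(0, a), a)), f(a, 0))  →  pair(a, f(a, 0))   [R4 at 1]
4. pair(a, f(a, 0))  →  pair(a, a)   [R3 at 2]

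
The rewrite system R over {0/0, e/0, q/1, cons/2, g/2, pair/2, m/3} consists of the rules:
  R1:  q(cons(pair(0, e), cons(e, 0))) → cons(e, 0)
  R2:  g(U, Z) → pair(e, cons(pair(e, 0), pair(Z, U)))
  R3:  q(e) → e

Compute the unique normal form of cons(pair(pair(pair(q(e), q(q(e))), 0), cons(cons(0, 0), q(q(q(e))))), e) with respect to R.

cons(pair(pair(pair(e, e), 0), cons(cons(0, 0), e)), e)

1. cons(pair(pair(pair(q(e), q(q(e))), 0), cons(cons(0, 0), q(q(q(e))))), e)  →  cons(pair(pair(pair(e, q(q(e))), 0), cons(cons(0, 0), q(q(q(e))))), e)   [R3 at 1.1.1.1]
2. cons(pair(pair(pair(e, q(q(e))), 0), cons(cons(0, 0), q(q(q(e))))), e)  →  cons(pair(pair(pair(e, q(e)), 0), cons(cons(0, 0), q(q(q(e))))), e)   [R3 at 1.1.1.2.1]
3. cons(pair(pair(pair(e, q(e)), 0), cons(cons(0, 0), q(q(q(e))))), e)  →  cons(pair(pair(pair(e, e), 0), cons(cons(0, 0), q(q(q(e))))), e)   [R3 at 1.1.1.2]
4. cons(pair(pair(pair(e, e), 0), cons(cons(0, 0), q(q(q(e))))), e)  →  cons(pair(pair(pair(e, e), 0), cons(cons(0, 0), q(q(e)))), e)   [R3 at 1.2.2.1.1]
5. cons(pair(pair(pair(e, e), 0), cons(cons(0, 0), q(q(e)))), e)  →  cons(pair(pair(pair(e, e), 0), cons(cons(0, 0), q(e))), e)   [R3 at 1.2.2.1]
6. cons(pair(pair(pair(e, e), 0), cons(cons(0, 0), q(e))), e)  →  cons(pair(pair(pair(e, e), 0), cons(cons(0, 0), e)), e)   [R3 at 1.2.2]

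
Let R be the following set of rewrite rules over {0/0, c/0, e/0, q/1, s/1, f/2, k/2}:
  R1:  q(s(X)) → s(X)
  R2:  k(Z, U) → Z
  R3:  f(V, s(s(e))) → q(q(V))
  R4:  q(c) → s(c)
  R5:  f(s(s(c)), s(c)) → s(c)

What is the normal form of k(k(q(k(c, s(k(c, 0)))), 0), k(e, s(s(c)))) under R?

s(c)

1. k(k(q(k(c, s(k(c, 0)))), 0), k(e, s(s(c))))  →  k(q(k(c, s(k(c, 0)))), 0)   [R2 at ε]
2. k(q(k(c, s(k(c, 0)))), 0)  →  q(k(c, s(k(c, 0))))   [R2 at ε]
3. q(k(c, s(k(c, 0))))  →  q(c)   [R2 at 1]
4. q(c)  →  s(c)   [R4 at ε]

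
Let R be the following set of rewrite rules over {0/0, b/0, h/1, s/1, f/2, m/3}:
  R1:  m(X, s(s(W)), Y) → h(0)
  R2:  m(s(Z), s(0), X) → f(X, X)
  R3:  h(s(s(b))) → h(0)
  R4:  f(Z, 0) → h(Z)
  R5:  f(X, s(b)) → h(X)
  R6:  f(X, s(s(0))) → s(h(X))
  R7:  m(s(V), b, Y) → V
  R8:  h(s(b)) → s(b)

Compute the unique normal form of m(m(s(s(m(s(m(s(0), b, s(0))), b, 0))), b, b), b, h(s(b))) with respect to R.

0

1. m(m(s(s(m(s(m(s(0), b, s(0))), b, 0))), b, b), b, h(s(b)))  →  m(s(m(s(m(s(0), b, s(0))), b, 0)), b, h(s(b)))   [R7 at 1]
2. m(s(m(s(m(s(0), b, s(0))), b, 0)), b, h(s(b)))  →  m(s(m(s(0), b, s(0))), b, 0)   [R7 at ε]
3. m(s(m(s(0), b, s(0))), b, 0)  →  m(s(0), b, s(0))   [R7 at ε]
4. m(s(0), b, s(0))  →  0   [R7 at ε]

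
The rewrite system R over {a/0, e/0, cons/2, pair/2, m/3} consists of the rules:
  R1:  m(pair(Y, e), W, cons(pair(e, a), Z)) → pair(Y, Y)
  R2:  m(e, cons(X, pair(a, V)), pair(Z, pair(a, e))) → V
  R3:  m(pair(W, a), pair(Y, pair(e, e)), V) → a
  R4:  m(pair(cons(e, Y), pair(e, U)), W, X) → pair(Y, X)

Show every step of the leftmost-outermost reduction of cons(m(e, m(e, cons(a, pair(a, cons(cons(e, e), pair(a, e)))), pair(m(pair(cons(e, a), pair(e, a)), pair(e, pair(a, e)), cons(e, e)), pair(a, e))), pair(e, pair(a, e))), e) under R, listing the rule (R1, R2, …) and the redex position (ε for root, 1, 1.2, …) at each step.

cons(e, e)

1. cons(m(e, m(e, cons(a, pair(a, cons(cons(e, e), pair(a, e)))), pair(m(pair(cons(e, a), pair(e, a)), pair(e, pair(a, e)), cons(e, e)), pair(a, e))), pair(e, pair(a, e))), e)  →  cons(m(e, cons(cons(e, e), pair(a, e)), pair(e, pair(a, e))), e)   [R2 at 1.2]
2. cons(m(e, cons(cons(e, e), pair(a, e)), pair(e, pair(a, e))), e)  →  cons(e, e)   [R2 at 1]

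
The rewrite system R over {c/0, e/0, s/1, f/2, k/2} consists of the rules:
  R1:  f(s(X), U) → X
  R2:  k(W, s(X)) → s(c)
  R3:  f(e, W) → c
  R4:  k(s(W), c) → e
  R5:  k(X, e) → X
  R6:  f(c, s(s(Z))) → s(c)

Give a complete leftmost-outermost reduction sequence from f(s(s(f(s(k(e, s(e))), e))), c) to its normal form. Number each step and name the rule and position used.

s(s(c))

1. f(s(s(f(s(k(e, s(e))), e))), c)  →  s(f(s(k(e, s(e))), e))   [R1 at ε]
2. s(f(s(k(e, s(e))), e))  →  s(k(e, s(e)))   [R1 at 1]
3. s(k(e, s(e)))  →  s(s(c))   [R2 at 1]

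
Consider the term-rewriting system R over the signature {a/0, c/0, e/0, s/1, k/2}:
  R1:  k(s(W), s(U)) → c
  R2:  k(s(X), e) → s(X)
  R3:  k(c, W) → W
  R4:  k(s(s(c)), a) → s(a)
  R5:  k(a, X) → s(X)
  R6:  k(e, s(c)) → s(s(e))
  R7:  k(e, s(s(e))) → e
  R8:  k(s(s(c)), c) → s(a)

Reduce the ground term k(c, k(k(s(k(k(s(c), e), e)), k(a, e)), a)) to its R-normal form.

a

1. k(c, k(k(s(k(k(s(c), e), e)), k(a, e)), a))  →  k(k(s(k(k(s(c), e), e)), k(a, e)), a)   [R3 at ε]
2. k(k(s(k(k(s(c), e), e)), k(a, e)), a)  →  k(k(s(k(s(c), e)), k(a, e)), a)   [R2 at 1.1.1.1]
3. k(k(s(k(s(c), e)), k(a, e)), a)  →  k(k(s(s(c)), k(a, e)), a)   [R2 at 1.1.1]
4. k(k(s(s(c)), k(a, e)), a)  →  k(k(s(s(c)), s(e)), a)   [R5 at 1.2]
5. k(k(s(s(c)), s(e)), a)  →  k(c, a)   [R1 at 1]
6. k(c, a)  →  a   [R3 at ε]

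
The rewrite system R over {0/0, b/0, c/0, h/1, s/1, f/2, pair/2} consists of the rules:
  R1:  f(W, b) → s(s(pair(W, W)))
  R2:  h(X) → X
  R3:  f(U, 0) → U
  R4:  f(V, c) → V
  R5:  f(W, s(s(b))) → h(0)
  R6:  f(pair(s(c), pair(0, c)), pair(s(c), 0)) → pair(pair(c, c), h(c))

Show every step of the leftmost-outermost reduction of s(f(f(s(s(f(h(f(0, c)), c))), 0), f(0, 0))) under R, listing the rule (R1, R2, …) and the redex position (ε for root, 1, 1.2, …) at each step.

s(s(s(0)))

1. s(f(f(s(s(f(h(f(0, c)), c))), 0), f(0, 0)))  →  s(f(s(s(f(h(f(0, c)), c))), f(0, 0)))   [R3 at 1.1]
2. s(f(s(s(f(h(f(0, c)), c))), f(0, 0)))  →  s(f(s(s(h(f(0, c)))), f(0, 0)))   [R4 at 1.1.1.1]
3. s(f(s(s(h(f(0, c)))), f(0, 0)))  →  s(f(s(s(f(0, c))), f(0, 0)))   [R2 at 1.1.1.1]
4. s(f(s(s(f(0, c))), f(0, 0)))  →  s(f(s(s(0)), f(0, 0)))   [R4 at 1.1.1.1]
5. s(f(s(s(0)), f(0, 0)))  →  s(f(s(s(0)), 0))   [R3 at 1.2]
6. s(f(s(s(0)), 0))  →  s(s(s(0)))   [R3 at 1]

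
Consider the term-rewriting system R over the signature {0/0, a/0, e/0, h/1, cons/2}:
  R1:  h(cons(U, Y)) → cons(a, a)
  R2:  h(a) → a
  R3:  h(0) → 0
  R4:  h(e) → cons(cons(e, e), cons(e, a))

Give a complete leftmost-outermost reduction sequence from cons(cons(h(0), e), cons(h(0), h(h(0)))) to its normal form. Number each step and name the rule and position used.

1. cons(cons(h(0), e), cons(h(0), h(h(0))))  →  cons(cons(0, e), cons(h(0), h(h(0))))   [R3 at 1.1]
2. cons(cons(0, e), cons(h(0), h(h(0))))  →  cons(cons(0, e), cons(0, h(h(0))))   [R3 at 2.1]
3. cons(cons(0, e), cons(0, h(h(0))))  →  cons(cons(0, e), cons(0, h(0)))   [R3 at 2.2.1]
4. cons(cons(0, e), cons(0, h(0)))  →  cons(cons(0, e), cons(0, 0))   [R3 at 2.2]

cons(cons(0, e), cons(0, 0))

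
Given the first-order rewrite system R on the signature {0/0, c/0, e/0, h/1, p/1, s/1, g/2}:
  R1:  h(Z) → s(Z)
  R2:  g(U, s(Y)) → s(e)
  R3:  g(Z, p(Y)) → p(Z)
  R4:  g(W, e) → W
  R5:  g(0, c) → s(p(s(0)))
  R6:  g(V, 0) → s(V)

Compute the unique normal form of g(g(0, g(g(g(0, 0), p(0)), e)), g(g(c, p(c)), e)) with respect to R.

p(p(0))

1. g(g(0, g(g(g(0, 0), p(0)), e)), g(g(c, p(c)), e))  →  g(g(0, g(g(0, 0), p(0))), g(g(c, p(c)), e))   [R4 at 1.2]
2. g(g(0, g(g(0, 0), p(0))), g(g(c, p(c)), e))  →  g(g(0, p(g(0, 0))), g(g(c, p(c)), e))   [R3 at 1.2]
3. g(g(0, p(g(0, 0))), g(g(c, p(c)), e))  →  g(p(0), g(g(c, p(c)), e))   [R3 at 1]
4. g(p(0), g(g(c, p(c)), e))  →  g(p(0), g(c, p(c)))   [R4 at 2]
5. g(p(0), g(c, p(c)))  →  g(p(0), p(c))   [R3 at 2]
6. g(p(0), p(c))  →  p(p(0))   [R3 at ε]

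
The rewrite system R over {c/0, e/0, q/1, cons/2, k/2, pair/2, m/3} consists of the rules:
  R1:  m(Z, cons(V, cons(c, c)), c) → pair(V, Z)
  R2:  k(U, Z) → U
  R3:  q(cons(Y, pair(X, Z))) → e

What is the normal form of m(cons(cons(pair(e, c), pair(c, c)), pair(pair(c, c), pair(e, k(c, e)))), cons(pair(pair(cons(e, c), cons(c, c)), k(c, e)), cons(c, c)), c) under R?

1. m(cons(cons(pair(e, c), pair(c, c)), pair(pair(c, c), pair(e, k(c, e)))), cons(pair(pair(cons(e, c), cons(c, c)), k(c, e)), cons(c, c)), c)  →  pair(pair(pair(cons(e, c), cons(c, c)), k(c, e)), cons(cons(pair(e, c), pair(c, c)), pair(pair(c, c), pair(e, k(c, e)))))   [R1 at ε]
2. pair(pair(pair(cons(e, c), cons(c, c)), k(c, e)), cons(cons(pair(e, c), pair(c, c)), pair(pair(c, c), pair(e, k(c, e)))))  →  pair(pair(pair(cons(e, c), cons(c, c)), c), cons(cons(pair(e, c), pair(c, c)), pair(pair(c, c), pair(e, k(c, e)))))   [R2 at 1.2]
3. pair(pair(pair(cons(e, c), cons(c, c)), c), cons(cons(pair(e, c), pair(c, c)), pair(pair(c, c), pair(e, k(c, e)))))  →  pair(pair(pair(cons(e, c), cons(c, c)), c), cons(cons(pair(e, c), pair(c, c)), pair(pair(c, c), pair(e, c))))   [R2 at 2.2.2.2]

pair(pair(pair(cons(e, c), cons(c, c)), c), cons(cons(pair(e, c), pair(c, c)), pair(pair(c, c), pair(e, c))))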